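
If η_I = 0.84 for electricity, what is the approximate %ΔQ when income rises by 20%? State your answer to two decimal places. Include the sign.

16.80%

%ΔQ ≈ η × %ΔI = 0.84 × 20% = 16.80%.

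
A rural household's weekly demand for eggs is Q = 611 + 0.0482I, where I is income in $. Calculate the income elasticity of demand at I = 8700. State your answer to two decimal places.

At I = 8700: Q = 1030.340.
dQ/dI = 0.0482.
η = (dQ/dI)·(I/Q) = 0.0482 × (8700/1030.340) = 0.41.

0.41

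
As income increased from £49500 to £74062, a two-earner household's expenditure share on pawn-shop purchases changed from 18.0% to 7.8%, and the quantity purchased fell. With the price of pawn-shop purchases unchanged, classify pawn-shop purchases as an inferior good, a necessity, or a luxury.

Quantity demanded falls as income rises, so η < 0.

inferior good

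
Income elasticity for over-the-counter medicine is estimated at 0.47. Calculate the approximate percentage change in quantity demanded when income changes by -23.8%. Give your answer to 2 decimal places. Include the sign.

%ΔQ ≈ η × %ΔI = 0.47 × (-23.8%) = -11.19%.

-11.19%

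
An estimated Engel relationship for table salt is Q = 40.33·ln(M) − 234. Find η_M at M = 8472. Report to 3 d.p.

0.308

At M = 8472: Q = 130.766.
dQ/dM = 40.33/M = 0.00476039 at this income.
η = (dQ/dM)·(M/Q) = 0.00476039 × (8472/130.766) = 0.308.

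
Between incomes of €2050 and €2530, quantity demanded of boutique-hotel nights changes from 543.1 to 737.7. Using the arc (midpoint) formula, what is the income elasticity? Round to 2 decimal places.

1.45

ΔQ = 737.7 − 543.1 = 194.6; midpoint Q̄ = (543.1 + 737.7)/2 = 640.4.
ΔI = 2530 − 2050 = 480; midpoint Ī = (2050 + 2530)/2 = 2290.
η = (ΔQ/Q̄) ÷ (ΔI/Ī) = (194.6/640.4) ÷ (480/2290) = 1.45.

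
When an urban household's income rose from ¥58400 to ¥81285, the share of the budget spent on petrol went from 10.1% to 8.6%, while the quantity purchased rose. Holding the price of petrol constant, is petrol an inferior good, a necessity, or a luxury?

necessity

Quantity rises but the budget share falls as income rises, so 0 < η < 1.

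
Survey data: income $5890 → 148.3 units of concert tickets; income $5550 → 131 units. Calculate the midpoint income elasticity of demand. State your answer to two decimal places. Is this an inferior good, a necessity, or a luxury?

ΔQ = 131 − 148.3 = -17.3; midpoint Q̄ = (148.3 + 131)/2 = 139.65.
ΔI = 5550 − 5890 = -340; midpoint Ī = (5890 + 5550)/2 = 5720.
η = (ΔQ/Q̄) ÷ (ΔI/Ī) = (-17.3/139.65) ÷ (-340/5720) = 2.08.
η > 1 ⇒ luxury.

2.08 (luxury)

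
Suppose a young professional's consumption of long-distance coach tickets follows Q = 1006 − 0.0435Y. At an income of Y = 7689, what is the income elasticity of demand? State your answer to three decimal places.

-0.498

At Y = 7689: Q = 671.529.
dQ/dY = −0.0435.
η = (dQ/dY)·(Y/Q) = -0.0435 × (7689/671.529) = -0.498.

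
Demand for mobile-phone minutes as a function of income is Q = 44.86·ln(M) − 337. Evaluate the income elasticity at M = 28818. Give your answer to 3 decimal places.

At M = 28818: Q = 123.656.
dQ/dM = 44.86/M = 0.00155667 at this income.
η = (dQ/dM)·(M/Q) = 0.00155667 × (28818/123.656) = 0.363.

0.363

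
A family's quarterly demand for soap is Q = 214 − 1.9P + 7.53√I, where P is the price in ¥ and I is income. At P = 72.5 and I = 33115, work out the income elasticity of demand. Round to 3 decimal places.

0.474

At P = 72.5, I = 33115: Q = 1446.524.
Holding P constant, ∂Q/∂I = 7.53/(2√I) = 0.0206896.
η_I = (∂Q/∂I)·(I/Q) = 0.0206896 × (33115/1446.524) = 0.474.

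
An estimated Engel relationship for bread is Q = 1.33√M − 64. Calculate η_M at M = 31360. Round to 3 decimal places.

0.687

At M = 31360: Q = 171.526.
dQ/dM = 1.33/(2√M) = 0.0037552 at this income.
η = (dQ/dM)·(M/Q) = 0.0037552 × (31360/171.526) = 0.687.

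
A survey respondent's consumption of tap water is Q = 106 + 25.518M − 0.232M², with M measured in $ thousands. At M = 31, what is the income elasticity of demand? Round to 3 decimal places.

At M = 31: Q = 674.1060.
dQ/dM = 25.518 − 0.464M = 11.13400.
η = (dQ/dM)·(M/Q) = 11.13400 × (31/674.1060) = 0.512.

0.512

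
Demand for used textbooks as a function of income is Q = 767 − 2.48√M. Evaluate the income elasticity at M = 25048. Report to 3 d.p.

-0.524

At M = 25048: Q = 374.501.
dQ/dM = -2.48/(2√M) = -0.00783493 at this income.
η = (dQ/dM)·(M/Q) = -0.00783493 × (25048/374.501) = -0.524.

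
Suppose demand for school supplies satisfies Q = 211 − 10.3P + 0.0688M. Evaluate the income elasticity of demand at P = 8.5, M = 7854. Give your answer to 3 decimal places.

0.814

At P = 8.5, M = 7854: Q = 663.805.
Holding P constant, ∂Q/∂M = 0.0688.
η_M = (∂Q/∂M)·(M/Q) = 0.0688 × (7854/663.805) = 0.814.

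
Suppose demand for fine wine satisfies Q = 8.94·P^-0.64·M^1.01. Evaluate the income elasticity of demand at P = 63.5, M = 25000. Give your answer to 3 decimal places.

1.010

For a multiplicative demand Q = A·P^α·M^β, the income elasticity is β everywhere.
Here β = 1.01, so η = 1.010.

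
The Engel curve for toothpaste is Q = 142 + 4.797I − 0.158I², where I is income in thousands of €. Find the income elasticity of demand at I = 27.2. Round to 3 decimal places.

At I = 27.2: Q = 155.5837.
dQ/dI = 4.797 − 0.316I = -3.79820.
η = (dQ/dI)·(I/Q) = -3.79820 × (27.2/155.5837) = -0.664.

-0.664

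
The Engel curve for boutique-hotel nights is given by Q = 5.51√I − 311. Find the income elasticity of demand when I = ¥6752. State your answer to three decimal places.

1.597

At I = 6752: Q = 141.760.
dQ/dI = 5.51/(2√I) = 0.0335278 at this income.
η = (dQ/dI)·(I/Q) = 0.0335278 × (6752/141.760) = 1.597.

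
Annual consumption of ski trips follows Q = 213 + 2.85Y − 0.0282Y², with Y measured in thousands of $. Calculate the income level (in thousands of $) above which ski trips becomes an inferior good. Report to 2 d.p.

dQ/dY = 2.85 − 0.0564Y.
The good is inferior where dQ/dY < 0. Setting dQ/dY = 0 gives Y = 2.85 / 0.0564 = 50.53.

50.53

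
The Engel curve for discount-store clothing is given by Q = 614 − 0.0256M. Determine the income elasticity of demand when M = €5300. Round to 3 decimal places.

-0.284

At M = 5300: Q = 478.320.
dQ/dM = −0.0256.
η = (dQ/dM)·(M/Q) = -0.0256 × (5300/478.320) = -0.284.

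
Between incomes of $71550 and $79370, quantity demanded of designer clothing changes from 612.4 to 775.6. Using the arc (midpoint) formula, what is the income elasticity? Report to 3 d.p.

2.269

ΔQ = 775.6 − 612.4 = 163.2; midpoint Q̄ = (612.4 + 775.6)/2 = 694.
ΔI = 79370 − 71550 = 7820; midpoint Ī = (71550 + 79370)/2 = 75460.
η = (ΔQ/Q̄) ÷ (ΔI/Ī) = (163.2/694) ÷ (7820/75460) = 2.269.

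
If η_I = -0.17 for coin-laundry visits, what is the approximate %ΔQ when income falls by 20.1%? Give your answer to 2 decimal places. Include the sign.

3.42%

%ΔQ ≈ η × %ΔI = -0.17 × (-20.1%) = 3.42%.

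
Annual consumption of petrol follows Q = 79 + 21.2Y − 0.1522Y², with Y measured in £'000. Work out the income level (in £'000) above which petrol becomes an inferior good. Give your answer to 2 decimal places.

dQ/dY = 21.2 − 0.3044Y.
The good is inferior where dQ/dY < 0. Setting dQ/dY = 0 gives Y = 21.2 / 0.3044 = 69.65.

69.65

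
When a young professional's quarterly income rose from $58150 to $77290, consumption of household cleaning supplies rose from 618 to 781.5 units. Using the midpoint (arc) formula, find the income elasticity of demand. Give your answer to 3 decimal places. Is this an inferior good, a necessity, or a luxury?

ΔQ = 781.5 − 618 = 163.5; midpoint Q̄ = (618 + 781.5)/2 = 699.75.
ΔI = 77290 − 58150 = 19140; midpoint Ī = (58150 + 77290)/2 = 67720.
η = (ΔQ/Q̄) ÷ (ΔI/Ī) = (163.5/699.75) ÷ (19140/67720) = 0.827.
0 < η < 1 ⇒ necessity.

0.827 (necessity)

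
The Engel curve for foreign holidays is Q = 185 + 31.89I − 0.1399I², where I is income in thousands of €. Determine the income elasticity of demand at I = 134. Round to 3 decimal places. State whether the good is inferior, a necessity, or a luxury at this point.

-0.386 (inferior good)

At I = 134: Q = 1946.2156.
dQ/dI = 31.89 − 0.2798I = -5.60320.
η = (dQ/dI)·(I/Q) = -5.60320 × (134/1946.2156) = -0.386.
η < 0 ⇒ inferior good.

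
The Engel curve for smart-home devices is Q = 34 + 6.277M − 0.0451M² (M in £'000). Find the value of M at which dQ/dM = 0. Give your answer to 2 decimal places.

dQ/dM = 6.277 − 0.0902M.
The good is inferior where dQ/dM < 0. Setting dQ/dM = 0 gives M = 6.277 / 0.0902 = 69.59.

69.59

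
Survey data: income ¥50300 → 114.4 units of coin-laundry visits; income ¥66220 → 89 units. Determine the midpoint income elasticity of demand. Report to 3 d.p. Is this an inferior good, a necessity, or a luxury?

ΔQ = 89 − 114.4 = -25.4; midpoint Q̄ = (114.4 + 89)/2 = 101.7.
ΔI = 66220 − 50300 = 15920; midpoint Ī = (50300 + 66220)/2 = 58260.
η = (ΔQ/Q̄) ÷ (ΔI/Ī) = (-25.4/101.7) ÷ (15920/58260) = -0.914.
η < 0 ⇒ inferior good.

-0.914 (inferior good)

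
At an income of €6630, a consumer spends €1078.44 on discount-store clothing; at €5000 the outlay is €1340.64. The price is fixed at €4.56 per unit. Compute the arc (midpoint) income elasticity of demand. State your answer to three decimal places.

With a constant price, Q₁ = 1078.44/4.56 = 236.500 and Q₂ = 1340.64/4.56 = 294.000 (equivalently, work directly with expenditure since P cancels).
Midpoint %ΔQ = (1340.64 − 1078.44)/1209.54 = 0.21678; midpoint %ΔI = (5000 − 6630)/5815 = -0.28031.
η = 0.21678 / -0.28031 = -0.773.

-0.773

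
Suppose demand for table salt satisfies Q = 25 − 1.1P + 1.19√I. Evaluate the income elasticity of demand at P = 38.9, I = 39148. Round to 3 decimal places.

0.541

At P = 38.9, I = 39148: Q = 217.662.
Holding P constant, ∂Q/∂I = 1.19/(2√I) = 0.0030072.
η_I = (∂Q/∂I)·(I/Q) = 0.0030072 × (39148/217.662) = 0.541.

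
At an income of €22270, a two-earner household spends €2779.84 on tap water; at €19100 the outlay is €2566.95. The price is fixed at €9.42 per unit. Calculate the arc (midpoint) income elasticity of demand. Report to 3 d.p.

With a constant price, Q₁ = 2779.84/9.42 = 295.100 and Q₂ = 2566.95/9.42 = 272.500 (equivalently, work directly with expenditure since P cancels).
Midpoint %ΔQ = (2566.95 − 2779.84)/2673.40 = -0.07963; midpoint %ΔI = (19100 − 22270)/20685 = -0.15325.
η = -0.07963 / -0.15325 = 0.520.

0.520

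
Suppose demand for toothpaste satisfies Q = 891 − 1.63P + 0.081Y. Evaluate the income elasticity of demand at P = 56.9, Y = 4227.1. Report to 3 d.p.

At P = 56.9, Y = 4227.1: Q = 1140.648.
Holding P constant, ∂Q/∂Y = 0.081.
η_Y = (∂Q/∂Y)·(Y/Q) = 0.081 × (4227.1/1140.648) = 0.300.

0.300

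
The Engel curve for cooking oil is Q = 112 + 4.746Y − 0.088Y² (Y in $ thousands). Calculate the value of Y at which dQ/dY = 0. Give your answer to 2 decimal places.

dQ/dY = 4.746 − 0.176Y.
The good is inferior where dQ/dY < 0. Setting dQ/dY = 0 gives Y = 4.746 / 0.176 = 26.97.

26.97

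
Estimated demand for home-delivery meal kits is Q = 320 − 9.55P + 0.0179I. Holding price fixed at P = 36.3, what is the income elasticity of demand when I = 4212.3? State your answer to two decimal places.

1.55

At P = 36.3, I = 4212.3: Q = 48.735.
Holding P constant, ∂Q/∂I = 0.0179.
η_I = (∂Q/∂I)·(I/Q) = 0.0179 × (4212.3/48.735) = 1.55.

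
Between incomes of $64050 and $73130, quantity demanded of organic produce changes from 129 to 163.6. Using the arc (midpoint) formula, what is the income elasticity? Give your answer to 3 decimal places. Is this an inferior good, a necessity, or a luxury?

1.787 (luxury)

ΔQ = 163.6 − 129 = 34.6; midpoint Q̄ = (129 + 163.6)/2 = 146.3.
ΔI = 73130 − 64050 = 9080; midpoint Ī = (64050 + 73130)/2 = 68590.
η = (ΔQ/Q̄) ÷ (ΔI/Ī) = (34.6/146.3) ÷ (9080/68590) = 1.787.
η > 1 ⇒ luxury.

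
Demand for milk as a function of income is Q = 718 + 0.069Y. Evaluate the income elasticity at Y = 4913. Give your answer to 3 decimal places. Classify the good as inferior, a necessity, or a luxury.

At Y = 4913: Q = 1056.997.
dQ/dY = 0.069.
η = (dQ/dY)·(Y/Q) = 0.069 × (4913/1056.997) = 0.321.
Since 0 < η < 1, the good is a necessity.

0.321 (necessity)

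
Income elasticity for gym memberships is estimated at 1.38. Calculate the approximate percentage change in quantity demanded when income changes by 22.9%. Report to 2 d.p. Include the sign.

%ΔQ ≈ η × %ΔI = 1.38 × 22.9% = 31.60%.

31.60%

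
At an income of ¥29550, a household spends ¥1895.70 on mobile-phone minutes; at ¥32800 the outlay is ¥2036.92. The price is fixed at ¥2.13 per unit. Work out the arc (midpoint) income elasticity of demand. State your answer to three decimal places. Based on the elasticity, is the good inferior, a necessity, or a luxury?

With a constant price, Q₁ = 1895.70/2.13 = 890.000 and Q₂ = 2036.92/2.13 = 956.300 (equivalently, work directly with expenditure since P cancels).
Midpoint %ΔQ = (2036.92 − 1895.70)/1966.31 = 0.07182; midpoint %ΔI = (32800 − 29550)/31175 = 0.10425.
η = 0.07182 / 0.10425 = 0.689.
0 < η < 1 ⇒ necessity.

0.689 (necessity)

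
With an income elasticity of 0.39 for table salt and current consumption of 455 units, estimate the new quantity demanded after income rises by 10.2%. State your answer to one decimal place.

%ΔQ ≈ η × %ΔI = 0.39 × 10.2% = 3.978%.
New Q ≈ 455 × (1 + 0.03978) = 473.1.

473.1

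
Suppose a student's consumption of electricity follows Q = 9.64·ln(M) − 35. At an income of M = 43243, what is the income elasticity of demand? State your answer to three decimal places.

At M = 43243: Q = 67.903.
dQ/dM = 9.64/M = 0.000222926 at this income.
η = (dQ/dM)·(M/Q) = 0.000222926 × (43243/67.903) = 0.142.

0.142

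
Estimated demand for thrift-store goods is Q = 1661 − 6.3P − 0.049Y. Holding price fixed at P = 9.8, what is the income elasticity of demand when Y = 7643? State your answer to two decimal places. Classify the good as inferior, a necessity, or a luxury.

At P = 9.8, Y = 7643: Q = 1224.753.
Holding P constant, ∂Q/∂Y = −0.049.
η_Y = (∂Q/∂Y)·(Y/Q) = -0.049 × (7643/1224.753) = -0.31.
Since η < 0, this is an inferior good.

-0.31 (inferior good)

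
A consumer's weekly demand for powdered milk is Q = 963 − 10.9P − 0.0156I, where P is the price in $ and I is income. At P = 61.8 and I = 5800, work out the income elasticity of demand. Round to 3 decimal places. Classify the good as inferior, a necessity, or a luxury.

At P = 61.8, I = 5800: Q = 198.900.
Holding P constant, ∂Q/∂I = −0.0156.
η_I = (∂Q/∂I)·(I/Q) = -0.0156 × (5800/198.900) = -0.455.
Since η < 0, this is an inferior good.

-0.455 (inferior good)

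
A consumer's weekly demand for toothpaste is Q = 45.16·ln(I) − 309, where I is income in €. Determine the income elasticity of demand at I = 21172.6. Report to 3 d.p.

0.321

At I = 21172.6: Q = 140.815.
dQ/dI = 45.16/I = 0.00213295 at this income.
η = (dQ/dI)·(I/Q) = 0.00213295 × (21172.6/140.815) = 0.321.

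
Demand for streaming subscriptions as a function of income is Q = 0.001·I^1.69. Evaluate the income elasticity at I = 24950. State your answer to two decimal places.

1.69

For Q = A·I^β the income elasticity is constant and equal to β.
Here β = 1.69, so η = 1.69.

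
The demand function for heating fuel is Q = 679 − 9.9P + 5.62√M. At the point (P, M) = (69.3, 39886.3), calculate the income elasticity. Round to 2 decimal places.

At P = 69.3, M = 39886.3: Q = 1115.331.
Holding P constant, ∂Q/∂M = 5.62/(2√M) = 0.01407.
η_M = (∂Q/∂M)·(M/Q) = 0.01407 × (39886.3/1115.331) = 0.50.

0.50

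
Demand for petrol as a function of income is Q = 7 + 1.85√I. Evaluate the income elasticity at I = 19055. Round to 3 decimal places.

0.487

At I = 19055: Q = 262.374.
dQ/dI = 1.85/(2√I) = 0.00670096 at this income.
η = (dQ/dI)·(I/Q) = 0.00670096 × (19055/262.374) = 0.487.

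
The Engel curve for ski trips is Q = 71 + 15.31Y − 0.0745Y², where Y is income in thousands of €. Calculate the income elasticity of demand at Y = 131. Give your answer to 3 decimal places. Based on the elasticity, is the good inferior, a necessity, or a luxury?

-0.691 (inferior good)

At Y = 131: Q = 798.1155.
dQ/dY = 15.31 − 0.149Y = -4.20900.
η = (dQ/dY)·(Y/Q) = -4.20900 × (131/798.1155) = -0.691.
η < 0 ⇒ inferior good.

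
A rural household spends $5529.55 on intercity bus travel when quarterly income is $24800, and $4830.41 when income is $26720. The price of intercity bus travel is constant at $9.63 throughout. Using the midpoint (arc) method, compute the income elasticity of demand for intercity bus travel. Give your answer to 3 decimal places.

-1.811

With a constant price, Q₁ = 5529.55/9.63 = 574.200 and Q₂ = 4830.41/9.63 = 501.600 (equivalently, work directly with expenditure since P cancels).
Midpoint %ΔQ = (4830.41 − 5529.55)/5179.98 = -0.13497; midpoint %ΔI = (26720 − 24800)/25760 = 0.07453.
η = -0.13497 / 0.07453 = -1.811.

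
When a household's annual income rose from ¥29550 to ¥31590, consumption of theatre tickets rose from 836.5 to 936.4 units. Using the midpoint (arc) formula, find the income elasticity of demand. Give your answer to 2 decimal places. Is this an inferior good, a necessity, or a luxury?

1.69 (luxury)

ΔQ = 936.4 − 836.5 = 99.9; midpoint Q̄ = (836.5 + 936.4)/2 = 886.45.
ΔI = 31590 − 29550 = 2040; midpoint Ī = (29550 + 31590)/2 = 30570.
η = (ΔQ/Q̄) ÷ (ΔI/Ī) = (99.9/886.45) ÷ (2040/30570) = 1.69.
η > 1 ⇒ luxury.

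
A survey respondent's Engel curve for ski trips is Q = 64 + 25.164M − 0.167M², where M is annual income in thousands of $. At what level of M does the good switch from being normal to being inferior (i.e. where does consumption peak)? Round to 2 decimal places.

75.34

dQ/dM = 25.164 − 0.334M.
The good is inferior where dQ/dM < 0. Setting dQ/dM = 0 gives M = 25.164 / 0.334 = 75.34.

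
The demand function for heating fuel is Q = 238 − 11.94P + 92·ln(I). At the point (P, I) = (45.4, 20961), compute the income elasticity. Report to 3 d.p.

At P = 45.4, I = 20961: Q = 611.363.
Holding P constant, ∂Q/∂I = 92/I = 0.0043891.
η_I = (∂Q/∂I)·(I/Q) = 0.0043891 × (20961/611.363) = 0.150.

0.150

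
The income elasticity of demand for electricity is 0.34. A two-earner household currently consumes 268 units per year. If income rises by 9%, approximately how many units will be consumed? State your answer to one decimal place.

%ΔQ ≈ η × %ΔI = 0.34 × 9% = 3.06%.
New Q ≈ 268 × (1 + 0.0306) = 276.2.

276.2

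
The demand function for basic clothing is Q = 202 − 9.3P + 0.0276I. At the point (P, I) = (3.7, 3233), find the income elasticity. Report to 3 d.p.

At P = 3.7, I = 3233: Q = 256.821.
Holding P constant, ∂Q/∂I = 0.0276.
η_I = (∂Q/∂I)·(I/Q) = 0.0276 × (3233/256.821) = 0.347.

0.347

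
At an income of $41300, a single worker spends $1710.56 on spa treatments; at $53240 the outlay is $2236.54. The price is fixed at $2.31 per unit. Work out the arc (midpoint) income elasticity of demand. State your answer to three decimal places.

1.055

With a constant price, Q₁ = 1710.56/2.31 = 740.502 and Q₂ = 2236.54/2.31 = 968.199 (equivalently, work directly with expenditure since P cancels).
Midpoint %ΔQ = (2236.54 − 1710.56)/1973.55 = 0.26651; midpoint %ΔI = (53240 − 41300)/47270 = 0.25259.
η = 0.26651 / 0.25259 = 1.055.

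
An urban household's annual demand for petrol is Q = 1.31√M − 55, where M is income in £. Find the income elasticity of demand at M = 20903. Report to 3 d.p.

At M = 20903: Q = 134.398.
dQ/dM = 1.31/(2√M) = 0.0045304 at this income.
η = (dQ/dM)·(M/Q) = 0.0045304 × (20903/134.398) = 0.705.

0.705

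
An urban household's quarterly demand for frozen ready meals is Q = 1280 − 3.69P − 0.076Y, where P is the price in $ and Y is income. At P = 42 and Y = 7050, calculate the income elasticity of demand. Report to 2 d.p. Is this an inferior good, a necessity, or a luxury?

-0.91 (inferior good)

At P = 42, Y = 7050: Q = 589.220.
Holding P constant, ∂Q/∂Y = −0.076.
η_Y = (∂Q/∂Y)·(Y/Q) = -0.076 × (7050/589.220) = -0.91.
Since η < 0, this is an inferior good.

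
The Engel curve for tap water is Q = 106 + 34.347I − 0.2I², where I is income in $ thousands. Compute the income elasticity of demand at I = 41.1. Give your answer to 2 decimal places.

At I = 41.1: Q = 1179.8197.
dQ/dI = 34.347 − 0.4I = 17.90700.
η = (dQ/dI)·(I/Q) = 17.90700 × (41.1/1179.8197) = 0.62.

0.62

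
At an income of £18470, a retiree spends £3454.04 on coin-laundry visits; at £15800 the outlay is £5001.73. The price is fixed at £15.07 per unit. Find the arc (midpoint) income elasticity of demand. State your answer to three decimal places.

With a constant price, Q₁ = 3454.04/15.07 = 229.200 and Q₂ = 5001.73/15.07 = 331.900 (equivalently, work directly with expenditure since P cancels).
Midpoint %ΔQ = (5001.73 − 3454.04)/4227.89 = 0.36607; midpoint %ΔI = (15800 − 18470)/17135 = -0.15582.
η = 0.36607 / -0.15582 = -2.349.

-2.349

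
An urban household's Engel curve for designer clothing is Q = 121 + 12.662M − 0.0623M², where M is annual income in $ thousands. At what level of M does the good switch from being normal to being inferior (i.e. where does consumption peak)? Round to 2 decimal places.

dQ/dM = 12.662 − 0.1246M.
The good is inferior where dQ/dM < 0. Setting dQ/dM = 0 gives M = 12.662 / 0.1246 = 101.62.

101.62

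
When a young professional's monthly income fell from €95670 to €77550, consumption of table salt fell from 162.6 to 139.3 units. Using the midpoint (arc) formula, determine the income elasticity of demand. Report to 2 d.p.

0.74

ΔQ = 139.3 − 162.6 = -23.3; midpoint Q̄ = (162.6 + 139.3)/2 = 150.95.
ΔI = 77550 − 95670 = -18120; midpoint Ī = (95670 + 77550)/2 = 86610.
η = (ΔQ/Q̄) ÷ (ΔI/Ī) = (-23.3/150.95) ÷ (-18120/86610) = 0.74.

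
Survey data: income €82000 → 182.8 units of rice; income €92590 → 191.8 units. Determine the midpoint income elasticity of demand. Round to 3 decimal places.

ΔQ = 191.8 − 182.8 = 9; midpoint Q̄ = (182.8 + 191.8)/2 = 187.3.
ΔI = 92590 − 82000 = 10590; midpoint Ī = (82000 + 92590)/2 = 87295.
η = (ΔQ/Q̄) ÷ (ΔI/Ī) = (9/187.3) ÷ (10590/87295) = 0.396.

0.396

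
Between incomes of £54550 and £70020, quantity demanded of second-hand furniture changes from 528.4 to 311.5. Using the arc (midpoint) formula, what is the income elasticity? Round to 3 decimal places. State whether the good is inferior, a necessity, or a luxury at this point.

-2.079 (inferior good)

ΔQ = 311.5 − 528.4 = -216.9; midpoint Q̄ = (528.4 + 311.5)/2 = 419.95.
ΔI = 70020 − 54550 = 15470; midpoint Ī = (54550 + 70020)/2 = 62285.
η = (ΔQ/Q̄) ÷ (ΔI/Ī) = (-216.9/419.95) ÷ (15470/62285) = -2.079.
η < 0 ⇒ inferior good.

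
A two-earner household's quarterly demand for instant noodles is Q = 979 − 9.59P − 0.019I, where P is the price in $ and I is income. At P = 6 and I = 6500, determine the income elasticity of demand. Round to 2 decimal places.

-0.15

At P = 6, I = 6500: Q = 797.960.
Holding P constant, ∂Q/∂I = −0.019.
η_I = (∂Q/∂I)·(I/Q) = -0.019 × (6500/797.960) = -0.15.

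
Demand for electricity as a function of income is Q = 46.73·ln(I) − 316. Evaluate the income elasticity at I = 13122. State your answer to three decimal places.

0.368

At I = 13122: Q = 127.096.
dQ/dI = 46.73/I = 0.00356119 at this income.
η = (dQ/dI)·(I/Q) = 0.00356119 × (13122/127.096) = 0.368.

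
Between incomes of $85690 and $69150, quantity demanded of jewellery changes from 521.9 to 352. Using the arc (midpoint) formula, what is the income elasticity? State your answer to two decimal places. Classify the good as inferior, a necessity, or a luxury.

ΔQ = 352 − 521.9 = -169.9; midpoint Q̄ = (521.9 + 352)/2 = 436.95.
ΔI = 69150 − 85690 = -16540; midpoint Ī = (85690 + 69150)/2 = 77420.
η = (ΔQ/Q̄) ÷ (ΔI/Ī) = (-169.9/436.95) ÷ (-16540/77420) = 1.82.
η > 1 ⇒ luxury.

1.82 (luxury)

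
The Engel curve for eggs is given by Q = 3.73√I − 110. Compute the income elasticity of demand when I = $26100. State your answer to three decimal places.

0.612

At I = 26100: Q = 492.600.
dQ/dI = 3.73/(2√I) = 0.0115441 at this income.
η = (dQ/dI)·(I/Q) = 0.0115441 × (26100/492.600) = 0.612.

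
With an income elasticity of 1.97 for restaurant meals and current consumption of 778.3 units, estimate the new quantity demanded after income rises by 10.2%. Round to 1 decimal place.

%ΔQ ≈ η × %ΔI = 1.97 × 10.2% = 20.094%.
New Q ≈ 778.3 × (1 + 0.20094) = 934.7.

934.7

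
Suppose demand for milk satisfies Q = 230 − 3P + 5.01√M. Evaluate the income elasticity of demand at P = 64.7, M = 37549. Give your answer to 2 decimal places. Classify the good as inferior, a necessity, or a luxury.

At P = 64.7, M = 37549: Q = 1006.716.
Holding P constant, ∂Q/∂M = 5.01/(2√M) = 0.0129273.
η_M = (∂Q/∂M)·(M/Q) = 0.0129273 × (37549/1006.716) = 0.48.
Since 0 < η < 1, this is a necessity.

0.48 (necessity)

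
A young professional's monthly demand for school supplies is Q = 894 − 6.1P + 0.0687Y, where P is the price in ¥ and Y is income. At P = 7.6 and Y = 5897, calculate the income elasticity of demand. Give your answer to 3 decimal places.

At P = 7.6, Y = 5897: Q = 1252.764.
Holding P constant, ∂Q/∂Y = 0.0687.
η_Y = (∂Q/∂Y)·(Y/Q) = 0.0687 × (5897/1252.764) = 0.323.

0.323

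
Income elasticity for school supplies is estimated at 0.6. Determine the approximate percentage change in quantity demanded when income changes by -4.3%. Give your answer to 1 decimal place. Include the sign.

%ΔQ ≈ η × %ΔI = 0.6 × (-4.3%) = -2.6%.

-2.6%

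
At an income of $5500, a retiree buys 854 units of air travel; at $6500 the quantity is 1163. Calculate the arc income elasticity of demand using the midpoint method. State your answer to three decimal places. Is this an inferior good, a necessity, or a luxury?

ΔQ = 1163 − 854 = 309; midpoint Q̄ = (854 + 1163)/2 = 1008.5.
ΔI = 6500 − 5500 = 1000; midpoint Ī = (5500 + 6500)/2 = 6000.
η = (ΔQ/Q̄) ÷ (ΔI/Ī) = (309/1008.5) ÷ (1000/6000) = 1.838.
η > 1 ⇒ luxury.

1.838 (luxury)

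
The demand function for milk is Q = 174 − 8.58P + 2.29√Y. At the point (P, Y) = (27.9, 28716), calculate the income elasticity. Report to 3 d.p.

At P = 27.9, Y = 28716: Q = 322.677.
Holding P constant, ∂Q/∂Y = 2.29/(2√Y) = 0.00675684.
η_Y = (∂Q/∂Y)·(Y/Q) = 0.00675684 × (28716/322.677) = 0.601.

0.601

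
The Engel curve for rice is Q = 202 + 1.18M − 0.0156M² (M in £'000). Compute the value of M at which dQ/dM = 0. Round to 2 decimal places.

37.82

dQ/dM = 1.18 − 0.0312M.
The good is inferior where dQ/dM < 0. Setting dQ/dM = 0 gives M = 1.18 / 0.0312 = 37.82.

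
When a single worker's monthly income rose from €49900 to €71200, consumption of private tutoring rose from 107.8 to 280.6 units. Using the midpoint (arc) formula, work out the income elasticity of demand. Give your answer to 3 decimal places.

ΔQ = 280.6 − 107.8 = 172.8; midpoint Q̄ = (107.8 + 280.6)/2 = 194.2.
ΔI = 71200 − 49900 = 21300; midpoint Ī = (49900 + 71200)/2 = 60550.
η = (ΔQ/Q̄) ÷ (ΔI/Ī) = (172.8/194.2) ÷ (21300/60550) = 2.529.

2.529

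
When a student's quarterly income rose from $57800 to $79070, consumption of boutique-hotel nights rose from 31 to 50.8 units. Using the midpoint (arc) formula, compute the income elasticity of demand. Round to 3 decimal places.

1.558

ΔQ = 50.8 − 31 = 19.8; midpoint Q̄ = (31 + 50.8)/2 = 40.9.
ΔI = 79070 − 57800 = 21270; midpoint Ī = (57800 + 79070)/2 = 68435.
η = (ΔQ/Q̄) ÷ (ΔI/Ī) = (19.8/40.9) ÷ (21270/68435) = 1.558.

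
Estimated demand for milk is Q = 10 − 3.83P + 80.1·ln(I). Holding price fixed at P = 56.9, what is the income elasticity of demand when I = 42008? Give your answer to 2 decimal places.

At P = 56.9, I = 42008: Q = 644.787.
Holding P constant, ∂Q/∂I = 80.1/I = 0.00190678.
η_I = (∂Q/∂I)·(I/Q) = 0.00190678 × (42008/644.787) = 0.12.

0.12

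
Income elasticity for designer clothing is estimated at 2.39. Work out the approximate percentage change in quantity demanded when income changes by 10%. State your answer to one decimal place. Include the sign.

23.9%

%ΔQ ≈ η × %ΔI = 2.39 × 10% = 23.9%.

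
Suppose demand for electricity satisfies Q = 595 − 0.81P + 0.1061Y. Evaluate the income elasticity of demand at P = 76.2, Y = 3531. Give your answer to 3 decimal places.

0.413

At P = 76.2, Y = 3531: Q = 907.917.
Holding P constant, ∂Q/∂Y = 0.1061.
η_Y = (∂Q/∂Y)·(Y/Q) = 0.1061 × (3531/907.917) = 0.413.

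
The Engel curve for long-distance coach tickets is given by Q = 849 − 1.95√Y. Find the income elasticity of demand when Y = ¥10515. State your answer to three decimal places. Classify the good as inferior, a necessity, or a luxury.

At Y = 10515: Q = 649.042.
dQ/dY = -1.95/(2√Y) = -0.00950824 at this income.
η = (dQ/dY)·(Y/Q) = -0.00950824 × (10515/649.042) = -0.154.
Since η < 0, the good is an inferior good.

-0.154 (inferior good)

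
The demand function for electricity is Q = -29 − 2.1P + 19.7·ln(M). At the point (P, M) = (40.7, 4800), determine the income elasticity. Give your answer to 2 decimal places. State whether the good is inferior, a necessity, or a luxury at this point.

0.38 (necessity)

At P = 40.7, M = 4800: Q = 52.515.
Holding P constant, ∂Q/∂M = 19.7/M = 0.00410417.
η_M = (∂Q/∂M)·(M/Q) = 0.00410417 × (4800/52.515) = 0.38.
Since 0 < η < 1, this is a necessity.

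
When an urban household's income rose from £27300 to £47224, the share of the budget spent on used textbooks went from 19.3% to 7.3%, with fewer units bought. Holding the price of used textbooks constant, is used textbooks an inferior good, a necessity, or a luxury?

inferior good

Quantity demanded falls as income rises, so η < 0.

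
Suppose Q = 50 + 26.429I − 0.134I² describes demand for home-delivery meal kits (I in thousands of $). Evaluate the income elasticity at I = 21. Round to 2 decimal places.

At I = 21: Q = 545.9150.
dQ/dI = 26.429 − 0.268I = 20.80100.
η = (dQ/dI)·(I/Q) = 20.80100 × (21/545.9150) = 0.80.

0.80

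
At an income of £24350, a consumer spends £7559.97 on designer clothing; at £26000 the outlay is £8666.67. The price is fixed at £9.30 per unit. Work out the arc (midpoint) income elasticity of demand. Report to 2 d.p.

With a constant price, Q₁ = 7559.97/9.30 = 812.900 and Q₂ = 8666.67/9.30 = 931.900 (equivalently, work directly with expenditure since P cancels).
Midpoint %ΔQ = (8666.67 − 7559.97)/8113.32 = 0.13641; midpoint %ΔI = (26000 − 24350)/25175 = 0.06554.
η = 0.13641 / 0.06554 = 2.08.

2.08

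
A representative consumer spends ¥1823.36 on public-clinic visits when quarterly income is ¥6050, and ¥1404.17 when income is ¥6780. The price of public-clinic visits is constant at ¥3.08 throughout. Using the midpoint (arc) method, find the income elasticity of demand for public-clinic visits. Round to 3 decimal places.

With a constant price, Q₁ = 1823.36/3.08 = 592.000 and Q₂ = 1404.17/3.08 = 455.899 (equivalently, work directly with expenditure since P cancels).
Midpoint %ΔQ = (1404.17 − 1823.36)/1613.77 = -0.25976; midpoint %ΔI = (6780 − 6050)/6415 = 0.11380.
η = -0.25976 / 0.11380 = -2.283.

-2.283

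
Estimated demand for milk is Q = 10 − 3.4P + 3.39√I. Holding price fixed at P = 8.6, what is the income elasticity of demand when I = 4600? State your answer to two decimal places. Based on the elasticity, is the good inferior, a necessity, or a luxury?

0.55 (necessity)

At P = 8.6, I = 4600: Q = 210.681.
Holding P constant, ∂Q/∂I = 3.39/(2√I) = 0.0249914.
η_I = (∂Q/∂I)·(I/Q) = 0.0249914 × (4600/210.681) = 0.55.
Since 0 < η < 1, this is a necessity.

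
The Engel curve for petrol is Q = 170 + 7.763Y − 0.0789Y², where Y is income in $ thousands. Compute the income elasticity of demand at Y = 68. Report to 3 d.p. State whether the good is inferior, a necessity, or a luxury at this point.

-0.606 (inferior good)

At Y = 68: Q = 333.0504.
dQ/dY = 7.763 − 0.1578Y = -2.96740.
η = (dQ/dY)·(Y/Q) = -2.96740 × (68/333.0504) = -0.606.
η < 0 ⇒ inferior good.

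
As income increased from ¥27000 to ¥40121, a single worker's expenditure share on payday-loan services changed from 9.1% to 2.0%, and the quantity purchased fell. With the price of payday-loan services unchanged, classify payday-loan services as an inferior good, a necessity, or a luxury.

inferior good

Quantity demanded falls as income rises, so η < 0.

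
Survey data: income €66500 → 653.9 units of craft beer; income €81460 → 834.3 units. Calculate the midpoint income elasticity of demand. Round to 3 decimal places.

1.199

ΔQ = 834.3 − 653.9 = 180.4; midpoint Q̄ = (653.9 + 834.3)/2 = 744.1.
ΔI = 81460 − 66500 = 14960; midpoint Ī = (66500 + 81460)/2 = 73980.
η = (ΔQ/Q̄) ÷ (ΔI/Ī) = (180.4/744.1) ÷ (14960/73980) = 1.199.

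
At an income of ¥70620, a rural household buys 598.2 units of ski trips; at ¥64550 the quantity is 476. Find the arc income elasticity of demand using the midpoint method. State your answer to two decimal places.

2.53

ΔQ = 476 − 598.2 = -122.2; midpoint Q̄ = (598.2 + 476)/2 = 537.1.
ΔI = 64550 − 70620 = -6070; midpoint Ī = (70620 + 64550)/2 = 67585.
η = (ΔQ/Q̄) ÷ (ΔI/Ī) = (-122.2/537.1) ÷ (-6070/67585) = 2.53.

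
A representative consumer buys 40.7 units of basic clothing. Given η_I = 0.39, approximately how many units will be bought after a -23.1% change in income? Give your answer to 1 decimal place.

%ΔQ ≈ η × %ΔI = 0.39 × (-23.1%) = -9.009%.
New Q ≈ 40.7 × (1 − 0.09009) = 37.0.

37.0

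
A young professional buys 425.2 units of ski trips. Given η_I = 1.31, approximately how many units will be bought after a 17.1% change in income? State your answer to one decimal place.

%ΔQ ≈ η × %ΔI = 1.31 × 17.1% = 22.401%.
New Q ≈ 425.2 × (1 + 0.22401) = 520.4.

520.4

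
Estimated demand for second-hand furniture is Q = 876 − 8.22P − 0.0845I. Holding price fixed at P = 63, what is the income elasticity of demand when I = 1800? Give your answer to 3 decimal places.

-0.738

At P = 63, I = 1800: Q = 206.040.
Holding P constant, ∂Q/∂I = −0.0845.
η_I = (∂Q/∂I)·(I/Q) = -0.0845 × (1800/206.040) = -0.738.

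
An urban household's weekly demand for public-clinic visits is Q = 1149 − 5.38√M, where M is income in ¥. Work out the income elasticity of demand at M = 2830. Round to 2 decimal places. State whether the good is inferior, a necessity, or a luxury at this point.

-0.17 (inferior good)

At M = 2830: Q = 862.796.
dQ/dM = -5.38/(2√M) = -0.0505661 at this income.
η = (dQ/dM)·(M/Q) = -0.0505661 × (2830/862.796) = -0.17.
Since η < 0, the good is an inferior good.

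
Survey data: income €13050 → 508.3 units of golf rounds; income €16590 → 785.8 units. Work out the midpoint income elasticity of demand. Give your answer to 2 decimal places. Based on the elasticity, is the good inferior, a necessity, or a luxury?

ΔQ = 785.8 − 508.3 = 277.5; midpoint Q̄ = (508.3 + 785.8)/2 = 647.05.
ΔI = 16590 − 13050 = 3540; midpoint Ī = (13050 + 16590)/2 = 14820.
η = (ΔQ/Q̄) ÷ (ΔI/Ī) = (277.5/647.05) ÷ (3540/14820) = 1.80.
η > 1 ⇒ luxury.

1.80 (luxury)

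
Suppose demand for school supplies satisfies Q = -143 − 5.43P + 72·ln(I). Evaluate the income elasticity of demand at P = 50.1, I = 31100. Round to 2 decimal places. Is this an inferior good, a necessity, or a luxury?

At P = 50.1, I = 31100: Q = 329.794.
Holding P constant, ∂Q/∂I = 72/I = 0.00231511.
η_I = (∂Q/∂I)·(I/Q) = 0.00231511 × (31100/329.794) = 0.22.
Since 0 < η < 1, this is a necessity.

0.22 (necessity)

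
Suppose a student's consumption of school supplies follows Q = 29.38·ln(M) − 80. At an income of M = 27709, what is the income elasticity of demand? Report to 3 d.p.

At M = 27709: Q = 220.543.
dQ/dM = 29.38/M = 0.00106031 at this income.
η = (dQ/dM)·(M/Q) = 0.00106031 × (27709/220.543) = 0.133.

0.133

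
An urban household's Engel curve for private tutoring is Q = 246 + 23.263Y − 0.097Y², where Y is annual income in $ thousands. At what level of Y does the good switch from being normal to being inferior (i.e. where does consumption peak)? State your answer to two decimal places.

dQ/dY = 23.263 − 0.194Y.
The good is inferior where dQ/dY < 0. Setting dQ/dY = 0 gives Y = 23.263 / 0.194 = 119.91.

119.91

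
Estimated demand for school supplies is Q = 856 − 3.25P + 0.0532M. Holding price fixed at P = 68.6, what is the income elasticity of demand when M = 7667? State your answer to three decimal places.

At P = 68.6, M = 7667: Q = 1040.934.
Holding P constant, ∂Q/∂M = 0.0532.
η_M = (∂Q/∂M)·(M/Q) = 0.0532 × (7667/1040.934) = 0.392.

0.392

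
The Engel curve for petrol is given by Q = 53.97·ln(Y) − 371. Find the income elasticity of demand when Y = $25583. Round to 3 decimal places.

0.305

At Y = 25583: Q = 176.778.
dQ/dY = 53.97/Y = 0.0021096 at this income.
η = (dQ/dY)·(Y/Q) = 0.0021096 × (25583/176.778) = 0.305.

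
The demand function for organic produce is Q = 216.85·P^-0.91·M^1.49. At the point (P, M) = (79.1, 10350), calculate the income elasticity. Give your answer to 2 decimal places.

1.49

For a multiplicative demand Q = A·P^α·M^β, the income elasticity is β everywhere.
Here β = 1.49, so η = 1.49.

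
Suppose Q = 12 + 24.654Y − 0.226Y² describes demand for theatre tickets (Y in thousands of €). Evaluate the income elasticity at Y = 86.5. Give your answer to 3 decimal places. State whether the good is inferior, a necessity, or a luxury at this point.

-2.755 (inferior good)

At Y = 86.5: Q = 453.5825.
dQ/dY = 24.654 − 0.452Y = -14.44400.
η = (dQ/dY)·(Y/Q) = -14.44400 × (86.5/453.5825) = -2.755.
η < 0 ⇒ inferior good.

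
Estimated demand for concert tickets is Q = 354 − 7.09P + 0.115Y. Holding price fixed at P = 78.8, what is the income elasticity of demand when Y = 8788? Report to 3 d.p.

1.254

At P = 78.8, Y = 8788: Q = 805.928.
Holding P constant, ∂Q/∂Y = 0.115.
η_Y = (∂Q/∂Y)·(Y/Q) = 0.115 × (8788/805.928) = 1.254.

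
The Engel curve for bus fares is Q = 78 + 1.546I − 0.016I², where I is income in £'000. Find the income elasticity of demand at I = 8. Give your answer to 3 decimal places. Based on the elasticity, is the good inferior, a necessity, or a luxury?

0.116 (necessity)

At I = 8: Q = 89.3440.
dQ/dI = 1.546 − 0.032I = 1.29000.
η = (dQ/dI)·(I/Q) = 1.29000 × (8/89.3440) = 0.116.
0 < η < 1 ⇒ necessity.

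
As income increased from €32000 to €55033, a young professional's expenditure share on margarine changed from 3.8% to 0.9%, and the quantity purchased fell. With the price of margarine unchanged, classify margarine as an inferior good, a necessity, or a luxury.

Quantity demanded falls as income rises, so η < 0.

inferior good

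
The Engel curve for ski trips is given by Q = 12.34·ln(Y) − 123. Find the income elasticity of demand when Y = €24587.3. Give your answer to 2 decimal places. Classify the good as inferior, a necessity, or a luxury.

7.02 (luxury)

At Y = 24587.3: Q = 1.757.
dQ/dY = 12.34/Y = 0.000501885 at this income.
η = (dQ/dY)·(Y/Q) = 0.000501885 × (24587.3/1.757) = 7.02.
Since η > 1, the good is a luxury.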